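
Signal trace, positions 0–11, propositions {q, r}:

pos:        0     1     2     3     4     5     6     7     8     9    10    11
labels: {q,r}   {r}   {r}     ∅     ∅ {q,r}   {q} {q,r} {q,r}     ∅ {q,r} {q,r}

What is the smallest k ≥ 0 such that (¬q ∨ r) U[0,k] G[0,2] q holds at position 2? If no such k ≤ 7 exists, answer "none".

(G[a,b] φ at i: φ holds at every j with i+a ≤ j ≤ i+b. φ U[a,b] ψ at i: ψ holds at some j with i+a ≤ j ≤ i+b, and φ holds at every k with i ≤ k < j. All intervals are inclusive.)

3

Need earliest j ≥ 2 with G[0,2] q, and (¬q ∨ r) at every k in [2,j-1].
  j=2: rhs fails.
  j=3: rhs fails.
  j=4: rhs fails.
  j=5: rhs holds; lhs holds on [2,4]. k = 3.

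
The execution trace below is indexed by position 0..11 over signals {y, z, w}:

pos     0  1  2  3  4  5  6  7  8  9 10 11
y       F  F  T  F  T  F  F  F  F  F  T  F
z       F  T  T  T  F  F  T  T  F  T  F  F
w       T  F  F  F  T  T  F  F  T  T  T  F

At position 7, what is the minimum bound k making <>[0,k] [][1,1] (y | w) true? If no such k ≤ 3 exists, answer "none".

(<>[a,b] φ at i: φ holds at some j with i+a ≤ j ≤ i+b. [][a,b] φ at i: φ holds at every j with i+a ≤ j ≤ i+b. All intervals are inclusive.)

Scan j = 7,8,… for [][1,1] (y | w):
  j=7: holds
First hit at j=7, so smallest k = 7-7 = 0.

0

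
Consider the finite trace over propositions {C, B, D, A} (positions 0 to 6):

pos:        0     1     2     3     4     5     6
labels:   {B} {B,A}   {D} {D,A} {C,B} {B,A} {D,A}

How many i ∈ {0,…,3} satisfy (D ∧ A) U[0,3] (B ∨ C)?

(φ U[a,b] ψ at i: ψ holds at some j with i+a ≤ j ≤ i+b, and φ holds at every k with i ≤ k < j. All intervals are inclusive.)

Evaluate at each i in [0,3]:
  i=0: ✓ (rhs at j=0)
  i=1: ✓ (rhs at j=1)
  i=2: ✗ (lhs fails at k=2 before rhs at j=4)
  i=3: ✓ (rhs at j=4; lhs holds on [3,3])
Positions where it holds: {0, 1, 3} → 3.

3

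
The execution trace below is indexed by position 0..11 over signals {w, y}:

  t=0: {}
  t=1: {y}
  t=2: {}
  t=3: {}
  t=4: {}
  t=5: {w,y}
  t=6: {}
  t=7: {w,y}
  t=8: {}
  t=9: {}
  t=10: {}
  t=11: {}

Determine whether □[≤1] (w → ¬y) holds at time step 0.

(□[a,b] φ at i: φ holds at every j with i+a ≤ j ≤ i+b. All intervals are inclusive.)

Check (w → ¬y) at every j in [0,1]:
  j=0: antecedent false → ✓
  j=1: antecedent false → ✓
All positions satisfy it → formula holds.

Yes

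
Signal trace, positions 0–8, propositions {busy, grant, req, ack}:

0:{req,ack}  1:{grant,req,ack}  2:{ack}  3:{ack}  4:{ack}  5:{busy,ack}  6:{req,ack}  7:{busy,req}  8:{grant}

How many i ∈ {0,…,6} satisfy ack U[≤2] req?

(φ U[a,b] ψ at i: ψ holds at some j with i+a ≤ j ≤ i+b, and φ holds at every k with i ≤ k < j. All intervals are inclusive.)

Evaluate at each i in [0,6]:
  i=0: ✓ (rhs at j=0)
  i=1: ✓ (rhs at j=1)
  i=2: ✗ (no rhs in [2,4])
  i=3: ✗ (no rhs in [3,5])
  i=4: ✓ (rhs at j=6; lhs holds on [4,5])
  i=5: ✓ (rhs at j=6; lhs holds on [5,5])
  i=6: ✓ (rhs at j=6)
Positions where it holds: {0, 1, 4, 5, 6} → 5.

5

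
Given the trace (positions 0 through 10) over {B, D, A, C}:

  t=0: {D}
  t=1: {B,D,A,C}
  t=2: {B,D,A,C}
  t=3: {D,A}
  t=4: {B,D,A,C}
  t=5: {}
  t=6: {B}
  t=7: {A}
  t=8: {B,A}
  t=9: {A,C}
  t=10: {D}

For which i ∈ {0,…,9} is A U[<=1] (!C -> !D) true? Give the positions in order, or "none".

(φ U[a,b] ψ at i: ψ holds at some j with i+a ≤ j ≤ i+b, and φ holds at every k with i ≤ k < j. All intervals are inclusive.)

1, 2, 3, 4, 5, 6, 7, 8, 9

Evaluate at each i in [0,9]:
  i=0: ✗ (lhs fails at k=0 before rhs at j=1)
  i=1: ✓ (rhs at j=1)
  i=2: ✓ (rhs at j=2)
  i=3: ✓ (rhs at j=4; lhs holds on [3,3])
  i=4: ✓ (rhs at j=4)
  i=5: ✓ (rhs at j=5)
  i=6: ✓ (rhs at j=6)
  i=7: ✓ (rhs at j=7)
  i=8: ✓ (rhs at j=8)
  i=9: ✓ (rhs at j=9)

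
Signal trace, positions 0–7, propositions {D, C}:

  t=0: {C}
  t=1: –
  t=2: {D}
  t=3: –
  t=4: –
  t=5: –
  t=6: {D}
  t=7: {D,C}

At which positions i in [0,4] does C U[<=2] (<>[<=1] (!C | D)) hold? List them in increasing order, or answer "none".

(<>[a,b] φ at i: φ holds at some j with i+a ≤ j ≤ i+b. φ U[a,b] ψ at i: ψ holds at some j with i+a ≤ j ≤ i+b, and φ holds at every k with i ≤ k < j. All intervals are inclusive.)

Evaluate at each i in [0,4]:
  i=0: ✓ (rhs at j=0)
  i=1: ✓ (rhs at j=1)
  i=2: ✓ (rhs at j=2)
  i=3: ✓ (rhs at j=3)
  i=4: ✓ (rhs at j=4)

0, 1, 2, 3, 4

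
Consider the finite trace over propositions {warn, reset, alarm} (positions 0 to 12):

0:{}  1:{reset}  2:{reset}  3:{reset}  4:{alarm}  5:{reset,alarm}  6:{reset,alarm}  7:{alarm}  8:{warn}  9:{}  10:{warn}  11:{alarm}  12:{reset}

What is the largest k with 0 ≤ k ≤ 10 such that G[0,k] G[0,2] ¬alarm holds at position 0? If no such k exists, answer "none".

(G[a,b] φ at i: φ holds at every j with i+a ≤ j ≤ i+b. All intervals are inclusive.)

1

G[0,2] ¬alarm must hold from j=0 onward; find where it first fails.
  j=0: holds
  j=1: holds
  j=2: fails
Holds on [0,1], so largest k = 1.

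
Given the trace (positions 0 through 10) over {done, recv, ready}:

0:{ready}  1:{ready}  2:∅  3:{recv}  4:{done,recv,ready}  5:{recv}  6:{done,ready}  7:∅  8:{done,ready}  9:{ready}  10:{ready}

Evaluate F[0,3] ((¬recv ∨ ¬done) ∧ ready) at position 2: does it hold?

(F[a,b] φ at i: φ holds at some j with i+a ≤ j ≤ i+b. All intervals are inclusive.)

Check ((¬recv ∨ ¬done) ∧ ready) at each j in [2,5]:
  j=2: false
  j=3: false
  j=4: false
  j=5: false
No position in the window satisfies it → formula fails.

Does not hold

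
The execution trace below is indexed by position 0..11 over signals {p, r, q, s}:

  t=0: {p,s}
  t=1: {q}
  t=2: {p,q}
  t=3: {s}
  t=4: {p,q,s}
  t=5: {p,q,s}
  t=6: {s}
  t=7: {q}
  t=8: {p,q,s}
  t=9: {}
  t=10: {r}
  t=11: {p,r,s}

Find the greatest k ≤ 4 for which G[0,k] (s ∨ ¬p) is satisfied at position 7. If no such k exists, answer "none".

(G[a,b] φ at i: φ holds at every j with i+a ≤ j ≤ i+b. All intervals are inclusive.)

4

(s ∨ ¬p) must hold from j=7 onward; find where it first fails.
  j=7: holds
  j=8: holds
  j=9: holds
  j=10: holds
  j=11: holds
Holds through j=11; largest k = 4.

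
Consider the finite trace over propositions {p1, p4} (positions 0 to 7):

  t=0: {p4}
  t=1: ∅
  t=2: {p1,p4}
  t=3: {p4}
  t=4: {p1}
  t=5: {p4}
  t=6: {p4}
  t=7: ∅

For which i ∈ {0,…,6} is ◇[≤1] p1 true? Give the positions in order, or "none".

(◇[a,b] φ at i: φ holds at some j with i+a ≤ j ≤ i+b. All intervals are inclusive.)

Evaluate at each i in [0,6]:
  i=0: ✗ (none in [0,1])
  i=1: ✓ (witness j=2)
  i=2: ✓ (witness j=2)
  i=3: ✓ (witness j=4)
  i=4: ✓ (witness j=4)
  i=5: ✗ (none in [5,6])
  i=6: ✗ (none in [6,7])

1, 2, 3, 4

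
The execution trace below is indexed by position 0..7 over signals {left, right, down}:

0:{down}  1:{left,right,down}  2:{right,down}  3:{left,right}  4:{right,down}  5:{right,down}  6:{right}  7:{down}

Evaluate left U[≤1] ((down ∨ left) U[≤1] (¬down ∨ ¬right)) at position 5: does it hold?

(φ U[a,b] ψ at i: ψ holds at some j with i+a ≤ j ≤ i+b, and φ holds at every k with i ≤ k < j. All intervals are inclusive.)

Holds

Need some j in [5,6] with ((down ∨ left) U[≤1] (¬down ∨ ¬right)), and left at every k in [5,j-1].
  j=5: ((down ∨ left) U[≤1] (¬down ∨ ¬right)) holds; no prefix to check → satisfied.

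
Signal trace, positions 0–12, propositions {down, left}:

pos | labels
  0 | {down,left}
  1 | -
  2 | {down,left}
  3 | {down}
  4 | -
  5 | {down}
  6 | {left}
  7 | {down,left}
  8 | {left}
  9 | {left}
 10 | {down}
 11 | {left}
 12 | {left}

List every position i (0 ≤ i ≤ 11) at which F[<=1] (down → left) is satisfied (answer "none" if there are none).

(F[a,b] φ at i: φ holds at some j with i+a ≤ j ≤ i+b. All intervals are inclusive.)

0, 1, 2, 3, 4, 5, 6, 7, 8, 9, 10, 11

Evaluate at each i in [0,11]:
  i=0: ✓ (witness j=0)
  i=1: ✓ (witness j=1)
  i=2: ✓ (witness j=2)
  i=3: ✓ (witness j=4)
  i=4: ✓ (witness j=4)
  i=5: ✓ (witness j=6)
  i=6: ✓ (witness j=6)
  i=7: ✓ (witness j=7)
  i=8: ✓ (witness j=8)
  i=9: ✓ (witness j=9)
  i=10: ✓ (witness j=11)
  i=11: ✓ (witness j=11)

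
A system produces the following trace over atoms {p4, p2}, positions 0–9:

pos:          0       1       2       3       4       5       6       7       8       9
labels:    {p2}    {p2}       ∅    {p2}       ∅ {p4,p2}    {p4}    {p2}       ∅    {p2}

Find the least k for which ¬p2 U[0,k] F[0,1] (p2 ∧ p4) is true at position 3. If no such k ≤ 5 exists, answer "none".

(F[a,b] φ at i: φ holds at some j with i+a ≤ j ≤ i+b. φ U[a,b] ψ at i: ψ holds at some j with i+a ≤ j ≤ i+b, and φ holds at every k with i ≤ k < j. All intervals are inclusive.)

none

Need earliest j ≥ 3 with F[0,1] (p2 ∧ p4), and ¬p2 at every k in [3,j-1].
  j=3: rhs fails.
  j=4: rhs holds but lhs fails at k=3.
  j=5: rhs holds but lhs fails at k=3.
  j=6: rhs fails.
  j=7: rhs fails.
  j=8: rhs fails.
No witness within the range → none.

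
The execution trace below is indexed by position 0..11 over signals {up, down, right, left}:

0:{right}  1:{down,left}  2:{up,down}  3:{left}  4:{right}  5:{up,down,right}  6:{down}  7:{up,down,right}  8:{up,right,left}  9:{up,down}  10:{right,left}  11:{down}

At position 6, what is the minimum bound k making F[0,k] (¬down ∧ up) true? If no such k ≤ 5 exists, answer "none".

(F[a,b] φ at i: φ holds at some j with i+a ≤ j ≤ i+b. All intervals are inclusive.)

2

Scan j = 6,7,… for (¬down ∧ up):
  j=6: fails
  j=7: fails
  j=8: holds
First hit at j=8, so smallest k = 8-6 = 2.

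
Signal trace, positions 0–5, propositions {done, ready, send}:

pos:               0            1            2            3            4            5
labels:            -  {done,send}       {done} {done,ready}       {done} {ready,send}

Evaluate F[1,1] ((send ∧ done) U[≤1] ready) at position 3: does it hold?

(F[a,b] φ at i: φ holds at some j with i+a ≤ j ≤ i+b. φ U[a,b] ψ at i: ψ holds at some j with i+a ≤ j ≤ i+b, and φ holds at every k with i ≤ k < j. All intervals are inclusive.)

False

Check ((send ∧ done) U[≤1] ready) at each j in [4,4]:
  j=4: fails
No position in the window satisfies it → formula fails.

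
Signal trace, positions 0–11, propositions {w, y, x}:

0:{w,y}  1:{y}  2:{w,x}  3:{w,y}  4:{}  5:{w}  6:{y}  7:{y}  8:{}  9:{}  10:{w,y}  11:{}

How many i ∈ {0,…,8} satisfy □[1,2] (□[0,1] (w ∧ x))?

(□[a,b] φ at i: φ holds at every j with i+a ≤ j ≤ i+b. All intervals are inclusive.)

0

Evaluate at each i in [0,8]:
  i=0: ✗ (fails at j=1)
  i=1: ✗ (fails at j=2)
  i=2: ✗ (fails at j=3)
  i=3: ✗ (fails at j=4)
  i=4: ✗ (fails at j=5)
  i=5: ✗ (fails at j=6)
  i=6: ✗ (fails at j=7)
  i=7: ✗ (fails at j=8)
  i=8: ✗ (fails at j=9)
Positions where it holds: {} → 0.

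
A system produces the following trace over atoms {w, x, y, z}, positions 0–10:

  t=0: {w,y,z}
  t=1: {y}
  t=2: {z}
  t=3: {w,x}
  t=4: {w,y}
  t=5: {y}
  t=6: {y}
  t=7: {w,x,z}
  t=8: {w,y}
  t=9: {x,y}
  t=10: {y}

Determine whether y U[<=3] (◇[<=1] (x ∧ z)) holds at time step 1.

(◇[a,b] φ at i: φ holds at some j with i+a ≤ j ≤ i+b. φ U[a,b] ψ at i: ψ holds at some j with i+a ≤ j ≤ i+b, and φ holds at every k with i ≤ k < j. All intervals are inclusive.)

No

Need some j in [1,4] with ◇[<=1] (x ∧ z), and y at every k in [1,j-1].
  j=1: ◇[<=1] (x ∧ z) — fails (none in [1,2]).
  j=2: ◇[<=1] (x ∧ z) — fails (none in [2,3]).
  j=3: ◇[<=1] (x ∧ z) — fails (none in [3,4]).
  j=4: ◇[<=1] (x ∧ z) — fails (none in [4,5]).
No j in the window works → until fails.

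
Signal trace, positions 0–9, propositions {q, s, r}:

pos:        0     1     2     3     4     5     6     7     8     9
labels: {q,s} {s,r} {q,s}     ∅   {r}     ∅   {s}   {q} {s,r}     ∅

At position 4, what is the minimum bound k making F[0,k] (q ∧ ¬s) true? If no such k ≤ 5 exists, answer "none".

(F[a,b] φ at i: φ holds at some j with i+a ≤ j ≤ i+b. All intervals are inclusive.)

Scan j = 4,5,… for (q ∧ ¬s):
  j=4: fails
  j=5: fails
  j=6: fails
  j=7: holds
First hit at j=7, so smallest k = 7-4 = 3.

3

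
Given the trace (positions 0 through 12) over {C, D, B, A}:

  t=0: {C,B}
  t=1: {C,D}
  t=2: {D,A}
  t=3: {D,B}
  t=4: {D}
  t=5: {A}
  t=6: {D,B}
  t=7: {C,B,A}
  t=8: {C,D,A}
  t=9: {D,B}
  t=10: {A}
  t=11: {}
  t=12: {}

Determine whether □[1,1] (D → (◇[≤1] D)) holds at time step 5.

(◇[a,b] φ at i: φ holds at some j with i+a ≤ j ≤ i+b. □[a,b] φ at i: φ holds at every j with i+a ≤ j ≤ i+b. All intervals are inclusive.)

Holds

Check (D → (◇[≤1] D)) at every j in [6,6]:
  j=6: antecedent true; consequent holds (witness at 6) → ✓
All positions satisfy it → formula holds.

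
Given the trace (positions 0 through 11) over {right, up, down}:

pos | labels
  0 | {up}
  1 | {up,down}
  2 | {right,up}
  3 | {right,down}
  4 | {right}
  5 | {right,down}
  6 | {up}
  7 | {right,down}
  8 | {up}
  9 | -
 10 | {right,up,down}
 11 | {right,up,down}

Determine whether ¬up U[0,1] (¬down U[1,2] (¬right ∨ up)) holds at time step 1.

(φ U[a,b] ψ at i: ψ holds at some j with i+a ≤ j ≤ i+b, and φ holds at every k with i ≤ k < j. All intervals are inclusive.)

Does not hold

Need some j in [1,2] with (¬down U[1,2] (¬right ∨ up)), and ¬up at every k in [1,j-1].
  j=1: (¬down U[1,2] (¬right ∨ up)) — fails.
  j=2: (¬down U[1,2] (¬right ∨ up)) — fails.
No j in the window works → until fails.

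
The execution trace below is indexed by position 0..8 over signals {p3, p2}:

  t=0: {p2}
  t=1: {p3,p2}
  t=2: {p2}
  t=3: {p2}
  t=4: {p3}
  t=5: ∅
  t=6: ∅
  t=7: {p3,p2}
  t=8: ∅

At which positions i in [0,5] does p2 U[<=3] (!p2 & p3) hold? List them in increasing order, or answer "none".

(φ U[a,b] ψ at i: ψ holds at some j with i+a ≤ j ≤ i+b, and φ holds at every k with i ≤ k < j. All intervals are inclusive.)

1, 2, 3, 4

Evaluate at each i in [0,5]:
  i=0: ✗ (no rhs in [0,3])
  i=1: ✓ (rhs at j=4; lhs holds on [1,3])
  i=2: ✓ (rhs at j=4; lhs holds on [2,3])
  i=3: ✓ (rhs at j=4; lhs holds on [3,3])
  i=4: ✓ (rhs at j=4)
  i=5: ✗ (no rhs in [5,8])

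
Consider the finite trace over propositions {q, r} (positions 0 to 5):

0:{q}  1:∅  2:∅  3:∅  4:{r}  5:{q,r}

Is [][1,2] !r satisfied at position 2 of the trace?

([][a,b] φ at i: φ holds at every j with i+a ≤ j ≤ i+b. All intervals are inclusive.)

Does not hold

Check !r at every j in [3,4]:
  j=3: true
  j=4: false
Fails at j=4 → formula fails.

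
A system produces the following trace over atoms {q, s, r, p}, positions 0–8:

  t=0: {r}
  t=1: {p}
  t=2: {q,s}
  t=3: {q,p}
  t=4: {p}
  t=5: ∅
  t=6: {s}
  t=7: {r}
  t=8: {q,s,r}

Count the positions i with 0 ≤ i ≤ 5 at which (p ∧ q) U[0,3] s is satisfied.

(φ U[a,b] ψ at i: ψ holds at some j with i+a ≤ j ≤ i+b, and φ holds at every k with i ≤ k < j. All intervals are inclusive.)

Evaluate at each i in [0,5]:
  i=0: ✗ (lhs fails at k=0 before rhs at j=2)
  i=1: ✗ (lhs fails at k=1 before rhs at j=2)
  i=2: ✓ (rhs at j=2)
  i=3: ✗ (lhs fails at k=4 before rhs at j=6)
  i=4: ✗ (lhs fails at k=4 before rhs at j=6)
  i=5: ✗ (lhs fails at k=5 before rhs at j=6)
Positions where it holds: {2} → 1.

1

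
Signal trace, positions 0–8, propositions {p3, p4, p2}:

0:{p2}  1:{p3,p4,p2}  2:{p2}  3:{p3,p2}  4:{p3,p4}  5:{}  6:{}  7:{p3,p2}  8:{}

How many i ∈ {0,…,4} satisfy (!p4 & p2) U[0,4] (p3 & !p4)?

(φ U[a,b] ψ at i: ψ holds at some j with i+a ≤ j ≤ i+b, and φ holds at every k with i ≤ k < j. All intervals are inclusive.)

2

Evaluate at each i in [0,4]:
  i=0: ✗ (lhs fails at k=1 before rhs at j=3)
  i=1: ✗ (lhs fails at k=1 before rhs at j=3)
  i=2: ✓ (rhs at j=3; lhs holds on [2,2])
  i=3: ✓ (rhs at j=3)
  i=4: ✗ (lhs fails at k=4 before rhs at j=7)
Positions where it holds: {2, 3} → 2.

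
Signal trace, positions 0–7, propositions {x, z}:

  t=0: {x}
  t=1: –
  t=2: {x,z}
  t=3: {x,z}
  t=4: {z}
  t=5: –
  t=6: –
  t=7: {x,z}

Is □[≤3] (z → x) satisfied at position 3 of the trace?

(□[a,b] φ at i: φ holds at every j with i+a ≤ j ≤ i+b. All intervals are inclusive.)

False

Check (z → x) at every j in [3,6]:
  j=3: antecedent true; consequent true → ✓
  j=4: antecedent true; consequent false → ✗
  j=5: antecedent false → ✓
  j=6: antecedent false → ✓
Fails at j=4 → formula fails.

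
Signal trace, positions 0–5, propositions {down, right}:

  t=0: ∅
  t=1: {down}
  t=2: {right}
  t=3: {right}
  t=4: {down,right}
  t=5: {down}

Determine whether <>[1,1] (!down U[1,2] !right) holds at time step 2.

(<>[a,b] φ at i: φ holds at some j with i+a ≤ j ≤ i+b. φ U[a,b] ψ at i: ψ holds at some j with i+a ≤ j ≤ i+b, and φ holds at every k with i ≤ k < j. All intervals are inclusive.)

No

Check (!down U[1,2] !right) at each j in [3,3]:
  j=3: fails
No position in the window satisfies it → formula fails.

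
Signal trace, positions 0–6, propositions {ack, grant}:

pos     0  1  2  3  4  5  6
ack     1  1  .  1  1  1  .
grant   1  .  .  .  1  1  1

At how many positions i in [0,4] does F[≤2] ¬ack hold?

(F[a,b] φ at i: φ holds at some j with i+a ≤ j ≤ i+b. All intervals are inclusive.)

4

Evaluate at each i in [0,4]:
  i=0: ✓ (witness j=2)
  i=1: ✓ (witness j=2)
  i=2: ✓ (witness j=2)
  i=3: ✗ (none in [3,5])
  i=4: ✓ (witness j=6)
Positions where it holds: {0, 1, 2, 4} → 4.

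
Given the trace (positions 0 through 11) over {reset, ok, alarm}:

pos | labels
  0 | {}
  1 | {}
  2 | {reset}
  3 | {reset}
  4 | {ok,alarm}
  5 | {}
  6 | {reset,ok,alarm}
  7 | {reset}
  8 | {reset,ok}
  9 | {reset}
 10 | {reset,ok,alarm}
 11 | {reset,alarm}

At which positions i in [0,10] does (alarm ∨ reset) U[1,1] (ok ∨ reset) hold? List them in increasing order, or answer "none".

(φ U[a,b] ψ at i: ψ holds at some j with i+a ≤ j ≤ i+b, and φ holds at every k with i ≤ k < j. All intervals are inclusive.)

Evaluate at each i in [0,10]:
  i=0: ✗ (no rhs in [1,1])
  i=1: ✗ (lhs fails at k=1 before rhs at j=2)
  i=2: ✓ (rhs at j=3; lhs holds on [2,2])
  i=3: ✓ (rhs at j=4; lhs holds on [3,3])
  i=4: ✗ (no rhs in [5,5])
  i=5: ✗ (lhs fails at k=5 before rhs at j=6)
  i=6: ✓ (rhs at j=7; lhs holds on [6,6])
  i=7: ✓ (rhs at j=8; lhs holds on [7,7])
  i=8: ✓ (rhs at j=9; lhs holds on [8,8])
  i=9: ✓ (rhs at j=10; lhs holds on [9,9])
  i=10: ✓ (rhs at j=11; lhs holds on [10,10])

2, 3, 6, 7, 8, 9, 10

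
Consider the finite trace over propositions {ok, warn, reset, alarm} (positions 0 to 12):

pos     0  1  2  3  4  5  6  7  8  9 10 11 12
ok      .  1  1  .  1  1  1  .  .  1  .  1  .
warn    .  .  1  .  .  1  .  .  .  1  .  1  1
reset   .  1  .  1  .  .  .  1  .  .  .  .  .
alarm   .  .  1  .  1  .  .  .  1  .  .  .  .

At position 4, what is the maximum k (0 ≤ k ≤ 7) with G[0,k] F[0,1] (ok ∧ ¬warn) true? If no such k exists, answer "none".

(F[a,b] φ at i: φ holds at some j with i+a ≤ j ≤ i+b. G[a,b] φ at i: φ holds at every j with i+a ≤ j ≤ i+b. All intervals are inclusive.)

F[0,1] (ok ∧ ¬warn) must hold from j=4 onward; find where it first fails.
  j=4: holds
  j=5: holds
  j=6: holds
  j=7: fails
Holds on [4,6], so largest k = 2.

2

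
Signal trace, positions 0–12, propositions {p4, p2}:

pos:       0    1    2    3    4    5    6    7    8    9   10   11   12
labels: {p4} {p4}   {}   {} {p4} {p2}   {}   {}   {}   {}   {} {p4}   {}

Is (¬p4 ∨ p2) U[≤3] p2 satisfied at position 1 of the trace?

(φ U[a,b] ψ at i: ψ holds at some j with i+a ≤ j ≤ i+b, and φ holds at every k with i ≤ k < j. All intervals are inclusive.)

Need some j in [1,4] with p2, and (¬p4 ∨ p2) at every k in [1,j-1].
  j=1: p2 false.
  j=2: p2 false.
  j=3: p2 false.
  j=4: p2 false.
No j in the window works → until fails.

Does not hold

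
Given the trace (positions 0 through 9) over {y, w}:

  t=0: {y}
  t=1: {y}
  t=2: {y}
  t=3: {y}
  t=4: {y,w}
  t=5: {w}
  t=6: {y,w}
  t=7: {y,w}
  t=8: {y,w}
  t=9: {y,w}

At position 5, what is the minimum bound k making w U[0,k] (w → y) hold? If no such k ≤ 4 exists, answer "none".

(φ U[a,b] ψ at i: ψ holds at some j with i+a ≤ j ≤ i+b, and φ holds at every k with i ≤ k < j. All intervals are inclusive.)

1

Need earliest j ≥ 5 with (w → y), and w at every k in [5,j-1].
  j=5: rhs fails.
  j=6: rhs holds; lhs holds on [5,5]. k = 1.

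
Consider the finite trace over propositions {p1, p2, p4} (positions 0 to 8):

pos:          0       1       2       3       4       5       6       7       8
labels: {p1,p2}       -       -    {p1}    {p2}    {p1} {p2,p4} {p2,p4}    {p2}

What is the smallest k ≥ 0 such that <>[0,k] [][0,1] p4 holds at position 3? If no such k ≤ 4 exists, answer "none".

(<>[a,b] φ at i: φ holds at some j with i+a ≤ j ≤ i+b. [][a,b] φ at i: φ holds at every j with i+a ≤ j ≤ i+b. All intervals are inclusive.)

3

Scan j = 3,4,… for [][0,1] p4:
  j=3: fails
  j=4: fails
  j=5: fails
  j=6: holds
First hit at j=6, so smallest k = 6-3 = 3.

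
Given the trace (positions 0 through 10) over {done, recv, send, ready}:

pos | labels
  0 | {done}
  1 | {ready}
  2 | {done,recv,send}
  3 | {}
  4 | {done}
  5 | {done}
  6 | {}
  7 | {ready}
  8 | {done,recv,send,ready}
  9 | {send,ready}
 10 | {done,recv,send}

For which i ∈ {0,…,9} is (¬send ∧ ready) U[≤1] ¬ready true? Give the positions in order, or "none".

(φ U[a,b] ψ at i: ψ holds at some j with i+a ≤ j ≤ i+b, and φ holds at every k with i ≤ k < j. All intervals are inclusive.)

Evaluate at each i in [0,9]:
  i=0: ✓ (rhs at j=0)
  i=1: ✓ (rhs at j=2; lhs holds on [1,1])
  i=2: ✓ (rhs at j=2)
  i=3: ✓ (rhs at j=3)
  i=4: ✓ (rhs at j=4)
  i=5: ✓ (rhs at j=5)
  i=6: ✓ (rhs at j=6)
  i=7: ✗ (no rhs in [7,8])
  i=8: ✗ (no rhs in [8,9])
  i=9: ✗ (lhs fails at k=9 before rhs at j=10)

0, 1, 2, 3, 4, 5, 6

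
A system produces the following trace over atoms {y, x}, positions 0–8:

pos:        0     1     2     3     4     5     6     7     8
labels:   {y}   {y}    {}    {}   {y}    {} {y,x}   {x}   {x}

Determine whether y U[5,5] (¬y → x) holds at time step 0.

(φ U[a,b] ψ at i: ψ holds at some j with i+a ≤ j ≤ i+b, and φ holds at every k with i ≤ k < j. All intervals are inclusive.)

Need some j in [5,5] with (¬y → x), and y at every k in [0,j-1].
  j=5: (¬y → x) false.
No j in the window works → until fails.

False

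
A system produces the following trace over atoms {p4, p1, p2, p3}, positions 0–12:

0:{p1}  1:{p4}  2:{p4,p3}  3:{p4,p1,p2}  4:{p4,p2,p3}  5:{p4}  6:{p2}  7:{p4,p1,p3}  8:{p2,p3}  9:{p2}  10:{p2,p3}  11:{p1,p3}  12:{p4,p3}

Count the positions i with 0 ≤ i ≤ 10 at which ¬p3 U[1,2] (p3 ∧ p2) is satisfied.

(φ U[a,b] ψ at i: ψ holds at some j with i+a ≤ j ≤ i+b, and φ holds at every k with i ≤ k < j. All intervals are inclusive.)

Evaluate at each i in [0,10]:
  i=0: ✗ (no rhs in [1,2])
  i=1: ✗ (no rhs in [2,3])
  i=2: ✗ (lhs fails at k=2 before rhs at j=4)
  i=3: ✓ (rhs at j=4; lhs holds on [3,3])
  i=4: ✗ (no rhs in [5,6])
  i=5: ✗ (no rhs in [6,7])
  i=6: ✗ (lhs fails at k=7 before rhs at j=8)
  i=7: ✗ (lhs fails at k=7 before rhs at j=8)
  i=8: ✗ (lhs fails at k=8 before rhs at j=10)
  i=9: ✓ (rhs at j=10; lhs holds on [9,9])
  i=10: ✗ (no rhs in [11,12])
Positions where it holds: {3, 9} → 2.

2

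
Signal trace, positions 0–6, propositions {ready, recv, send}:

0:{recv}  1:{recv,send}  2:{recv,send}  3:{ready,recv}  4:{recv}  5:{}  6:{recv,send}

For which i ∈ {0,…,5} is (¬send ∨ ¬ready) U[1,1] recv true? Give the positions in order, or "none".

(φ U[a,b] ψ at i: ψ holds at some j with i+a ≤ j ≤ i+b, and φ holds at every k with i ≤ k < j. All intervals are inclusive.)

0, 1, 2, 3, 5

Evaluate at each i in [0,5]:
  i=0: ✓ (rhs at j=1; lhs holds on [0,0])
  i=1: ✓ (rhs at j=2; lhs holds on [1,1])
  i=2: ✓ (rhs at j=3; lhs holds on [2,2])
  i=3: ✓ (rhs at j=4; lhs holds on [3,3])
  i=4: ✗ (no rhs in [5,5])
  i=5: ✓ (rhs at j=6; lhs holds on [5,5])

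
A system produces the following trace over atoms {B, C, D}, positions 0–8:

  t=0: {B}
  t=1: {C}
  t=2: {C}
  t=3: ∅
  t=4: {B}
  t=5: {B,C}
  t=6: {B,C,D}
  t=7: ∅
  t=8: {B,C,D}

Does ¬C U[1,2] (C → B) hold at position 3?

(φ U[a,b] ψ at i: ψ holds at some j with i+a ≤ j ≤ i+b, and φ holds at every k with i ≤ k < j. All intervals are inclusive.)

Need some j in [4,5] with (C → B), and ¬C at every k in [3,j-1].
  j=4: (C → B) holds; ¬C holds at every k in [3,3] → satisfied.

Holds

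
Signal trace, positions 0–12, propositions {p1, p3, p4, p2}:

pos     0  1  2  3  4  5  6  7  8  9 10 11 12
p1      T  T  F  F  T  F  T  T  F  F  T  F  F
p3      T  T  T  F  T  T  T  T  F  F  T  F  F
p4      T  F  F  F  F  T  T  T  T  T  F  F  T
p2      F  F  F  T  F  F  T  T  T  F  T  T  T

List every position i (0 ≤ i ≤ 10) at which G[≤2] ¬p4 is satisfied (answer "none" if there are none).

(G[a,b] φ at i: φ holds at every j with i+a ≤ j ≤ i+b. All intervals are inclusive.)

1, 2

Evaluate at each i in [0,10]:
  i=0: ✗ (fails at j=0)
  i=1: ✓ (all of [1,3])
  i=2: ✓ (all of [2,4])
  i=3: ✗ (fails at j=5)
  i=4: ✗ (fails at j=5)
  i=5: ✗ (fails at j=5)
  i=6: ✗ (fails at j=6)
  i=7: ✗ (fails at j=7)
  i=8: ✗ (fails at j=8)
  i=9: ✗ (fails at j=9)
  i=10: ✗ (fails at j=12)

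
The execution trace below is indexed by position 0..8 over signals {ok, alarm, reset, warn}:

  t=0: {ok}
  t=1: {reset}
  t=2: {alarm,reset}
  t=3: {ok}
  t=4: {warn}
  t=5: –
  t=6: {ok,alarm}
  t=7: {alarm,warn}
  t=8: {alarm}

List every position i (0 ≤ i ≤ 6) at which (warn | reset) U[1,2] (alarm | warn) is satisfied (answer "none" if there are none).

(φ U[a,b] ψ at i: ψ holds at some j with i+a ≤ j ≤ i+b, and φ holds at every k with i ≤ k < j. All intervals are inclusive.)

1

Evaluate at each i in [0,6]:
  i=0: ✗ (lhs fails at k=0 before rhs at j=2)
  i=1: ✓ (rhs at j=2; lhs holds on [1,1])
  i=2: ✗ (lhs fails at k=3 before rhs at j=4)
  i=3: ✗ (lhs fails at k=3 before rhs at j=4)
  i=4: ✗ (lhs fails at k=5 before rhs at j=6)
  i=5: ✗ (lhs fails at k=5 before rhs at j=6)
  i=6: ✗ (lhs fails at k=6 before rhs at j=7)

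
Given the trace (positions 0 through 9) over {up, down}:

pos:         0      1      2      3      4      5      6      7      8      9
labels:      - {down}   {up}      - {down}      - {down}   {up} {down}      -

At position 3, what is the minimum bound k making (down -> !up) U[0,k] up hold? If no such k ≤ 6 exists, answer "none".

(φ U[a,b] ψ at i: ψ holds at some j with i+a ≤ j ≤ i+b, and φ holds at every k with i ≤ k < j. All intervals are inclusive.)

Need earliest j ≥ 3 with up, and (down -> !up) at every k in [3,j-1].
  j=3: rhs fails.
  j=4: rhs fails.
  j=5: rhs fails.
  j=6: rhs fails.
  j=7: rhs holds; lhs holds on [3,6]. k = 4.

4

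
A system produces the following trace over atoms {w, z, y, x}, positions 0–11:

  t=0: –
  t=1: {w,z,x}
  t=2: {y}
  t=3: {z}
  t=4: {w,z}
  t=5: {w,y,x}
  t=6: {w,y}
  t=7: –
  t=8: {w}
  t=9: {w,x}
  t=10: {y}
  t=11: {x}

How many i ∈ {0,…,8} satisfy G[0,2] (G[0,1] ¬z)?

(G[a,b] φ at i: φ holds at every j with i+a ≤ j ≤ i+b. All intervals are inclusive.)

Evaluate at each i in [0,8]:
  i=0: ✗ (fails at j=0)
  i=1: ✗ (fails at j=1)
  i=2: ✗ (fails at j=2)
  i=3: ✗ (fails at j=3)
  i=4: ✗ (fails at j=4)
  i=5: ✓ (all of [5,7])
  i=6: ✓ (all of [6,8])
  i=7: ✓ (all of [7,9])
  i=8: ✓ (all of [8,10])
Positions where it holds: {5, 6, 7, 8} → 4.

4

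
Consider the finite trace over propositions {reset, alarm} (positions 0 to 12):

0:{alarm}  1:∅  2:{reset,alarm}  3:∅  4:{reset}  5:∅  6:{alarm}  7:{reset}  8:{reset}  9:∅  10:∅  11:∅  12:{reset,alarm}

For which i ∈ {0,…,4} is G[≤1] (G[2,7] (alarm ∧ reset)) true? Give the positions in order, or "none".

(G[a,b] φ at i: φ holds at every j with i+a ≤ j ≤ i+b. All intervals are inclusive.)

none

Evaluate at each i in [0,4]:
  i=0: ✗ (fails at j=0)
  i=1: ✗ (fails at j=1)
  i=2: ✗ (fails at j=2)
  i=3: ✗ (fails at j=3)
  i=4: ✗ (fails at j=4)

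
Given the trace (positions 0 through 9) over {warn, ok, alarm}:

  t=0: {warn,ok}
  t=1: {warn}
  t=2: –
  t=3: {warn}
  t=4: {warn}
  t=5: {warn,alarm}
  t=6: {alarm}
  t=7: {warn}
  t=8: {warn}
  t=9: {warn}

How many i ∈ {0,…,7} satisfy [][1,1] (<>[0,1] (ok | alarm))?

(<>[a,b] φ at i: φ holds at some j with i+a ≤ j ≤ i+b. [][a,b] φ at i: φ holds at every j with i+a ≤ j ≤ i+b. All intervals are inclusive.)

Evaluate at each i in [0,7]:
  i=0: ✗ (fails at j=1)
  i=1: ✗ (fails at j=2)
  i=2: ✗ (fails at j=3)
  i=3: ✓ (all of [4,4])
  i=4: ✓ (all of [5,5])
  i=5: ✓ (all of [6,6])
  i=6: ✗ (fails at j=7)
  i=7: ✗ (fails at j=8)
Positions where it holds: {3, 4, 5} → 3.

3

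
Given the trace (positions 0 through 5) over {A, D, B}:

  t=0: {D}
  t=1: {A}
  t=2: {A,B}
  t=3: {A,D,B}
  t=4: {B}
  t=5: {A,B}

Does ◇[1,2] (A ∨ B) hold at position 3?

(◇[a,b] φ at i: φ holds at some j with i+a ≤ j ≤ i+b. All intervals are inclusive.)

Check (A ∨ B) at each j in [4,5]:
  j=4: true
  j=5: true
Found at j=4 → formula holds.

Yes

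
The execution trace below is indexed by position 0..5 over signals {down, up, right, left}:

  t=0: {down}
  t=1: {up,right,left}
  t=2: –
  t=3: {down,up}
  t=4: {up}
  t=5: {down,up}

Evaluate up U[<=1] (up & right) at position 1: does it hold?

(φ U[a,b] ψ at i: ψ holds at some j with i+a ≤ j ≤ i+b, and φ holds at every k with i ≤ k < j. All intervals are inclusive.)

Need some j in [1,2] with (up & right), and up at every k in [1,j-1].
  j=1: (up & right) holds; no prefix to check → satisfied.

Holds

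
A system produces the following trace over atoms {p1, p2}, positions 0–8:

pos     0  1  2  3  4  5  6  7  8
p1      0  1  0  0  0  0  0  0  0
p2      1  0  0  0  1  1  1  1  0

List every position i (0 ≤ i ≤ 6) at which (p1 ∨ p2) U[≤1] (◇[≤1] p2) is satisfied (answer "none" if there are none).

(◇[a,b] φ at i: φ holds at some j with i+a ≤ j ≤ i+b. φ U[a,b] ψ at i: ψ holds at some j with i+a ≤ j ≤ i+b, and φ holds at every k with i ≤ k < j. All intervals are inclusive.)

Evaluate at each i in [0,6]:
  i=0: ✓ (rhs at j=0)
  i=1: ✗ (no rhs in [1,2])
  i=2: ✗ (lhs fails at k=2 before rhs at j=3)
  i=3: ✓ (rhs at j=3)
  i=4: ✓ (rhs at j=4)
  i=5: ✓ (rhs at j=5)
  i=6: ✓ (rhs at j=6)

0, 3, 4, 5, 6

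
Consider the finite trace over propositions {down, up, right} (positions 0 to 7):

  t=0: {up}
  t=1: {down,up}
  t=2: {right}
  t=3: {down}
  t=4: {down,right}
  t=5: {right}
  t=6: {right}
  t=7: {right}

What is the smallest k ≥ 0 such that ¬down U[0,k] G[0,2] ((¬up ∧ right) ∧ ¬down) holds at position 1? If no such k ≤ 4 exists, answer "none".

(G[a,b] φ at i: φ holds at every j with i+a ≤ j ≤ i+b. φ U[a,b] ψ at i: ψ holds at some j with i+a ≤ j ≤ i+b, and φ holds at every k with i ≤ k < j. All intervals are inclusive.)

none

Need earliest j ≥ 1 with G[0,2] ((¬up ∧ right) ∧ ¬down), and ¬down at every k in [1,j-1].
  j=1: rhs fails.
  j=2: rhs fails.
  j=3: rhs fails.
  j=4: rhs fails.
  j=5: rhs holds but lhs fails at k=1.
No witness within the range → none.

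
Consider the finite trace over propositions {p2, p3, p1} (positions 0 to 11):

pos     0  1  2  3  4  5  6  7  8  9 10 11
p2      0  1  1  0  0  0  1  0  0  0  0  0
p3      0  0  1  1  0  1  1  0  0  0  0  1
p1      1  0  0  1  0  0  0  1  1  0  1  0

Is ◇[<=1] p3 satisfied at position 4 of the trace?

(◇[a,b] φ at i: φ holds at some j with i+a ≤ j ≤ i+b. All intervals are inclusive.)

Yes

Check p3 at each j in [4,5]:
  j=4: false
  j=5: true
Found at j=5 → formula holds.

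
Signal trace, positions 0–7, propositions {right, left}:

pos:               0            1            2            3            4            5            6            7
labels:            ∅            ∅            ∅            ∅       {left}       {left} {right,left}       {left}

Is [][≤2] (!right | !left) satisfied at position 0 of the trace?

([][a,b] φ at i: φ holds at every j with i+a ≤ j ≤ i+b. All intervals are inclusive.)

Check (!right | !left) at every j in [0,2]:
  j=0: true
  j=1: true
  j=2: true
All positions satisfy it → formula holds.

True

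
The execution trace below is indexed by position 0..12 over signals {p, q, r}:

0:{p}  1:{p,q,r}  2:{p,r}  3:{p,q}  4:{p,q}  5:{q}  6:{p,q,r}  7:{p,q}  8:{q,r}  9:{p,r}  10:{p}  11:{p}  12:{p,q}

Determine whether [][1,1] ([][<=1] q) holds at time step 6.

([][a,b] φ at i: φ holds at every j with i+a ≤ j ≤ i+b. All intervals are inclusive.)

Holds

Check [][<=1] q at every j in [7,7]:
  j=7: holds on [7,8]
All positions satisfy it → formula holds.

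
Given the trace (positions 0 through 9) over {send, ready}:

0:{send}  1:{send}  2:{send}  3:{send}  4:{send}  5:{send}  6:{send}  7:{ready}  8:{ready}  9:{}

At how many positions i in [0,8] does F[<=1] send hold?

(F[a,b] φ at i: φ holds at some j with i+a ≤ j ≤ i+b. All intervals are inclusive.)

7

Evaluate at each i in [0,8]:
  i=0: ✓ (witness j=0)
  i=1: ✓ (witness j=1)
  i=2: ✓ (witness j=2)
  i=3: ✓ (witness j=3)
  i=4: ✓ (witness j=4)
  i=5: ✓ (witness j=5)
  i=6: ✓ (witness j=6)
  i=7: ✗ (none in [7,8])
  i=8: ✗ (none in [8,9])
Positions where it holds: {0, 1, 2, 3, 4, 5, 6} → 7.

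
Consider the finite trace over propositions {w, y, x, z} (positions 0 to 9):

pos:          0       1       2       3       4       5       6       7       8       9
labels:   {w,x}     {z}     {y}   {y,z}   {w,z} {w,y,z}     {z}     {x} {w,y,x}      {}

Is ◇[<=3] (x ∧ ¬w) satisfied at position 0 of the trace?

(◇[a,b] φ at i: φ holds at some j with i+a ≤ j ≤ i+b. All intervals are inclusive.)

Does not hold

Check (x ∧ ¬w) at each j in [0,3]:
  j=0: false
  j=1: false
  j=2: false
  j=3: false
No position in the window satisfies it → formula fails.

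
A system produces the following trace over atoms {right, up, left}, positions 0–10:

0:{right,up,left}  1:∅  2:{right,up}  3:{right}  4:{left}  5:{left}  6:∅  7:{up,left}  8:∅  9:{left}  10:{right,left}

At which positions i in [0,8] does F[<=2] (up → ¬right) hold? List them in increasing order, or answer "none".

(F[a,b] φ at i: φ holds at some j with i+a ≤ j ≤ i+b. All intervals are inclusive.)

0, 1, 2, 3, 4, 5, 6, 7, 8

Evaluate at each i in [0,8]:
  i=0: ✓ (witness j=1)
  i=1: ✓ (witness j=1)
  i=2: ✓ (witness j=3)
  i=3: ✓ (witness j=3)
  i=4: ✓ (witness j=4)
  i=5: ✓ (witness j=5)
  i=6: ✓ (witness j=6)
  i=7: ✓ (witness j=7)
  i=8: ✓ (witness j=8)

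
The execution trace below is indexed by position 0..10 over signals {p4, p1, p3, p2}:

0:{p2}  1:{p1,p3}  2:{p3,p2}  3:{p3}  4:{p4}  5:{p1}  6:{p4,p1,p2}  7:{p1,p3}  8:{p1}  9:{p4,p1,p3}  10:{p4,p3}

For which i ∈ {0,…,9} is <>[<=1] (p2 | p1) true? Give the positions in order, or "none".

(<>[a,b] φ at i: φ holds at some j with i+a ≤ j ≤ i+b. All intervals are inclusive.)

0, 1, 2, 4, 5, 6, 7, 8, 9

Evaluate at each i in [0,9]:
  i=0: ✓ (witness j=0)
  i=1: ✓ (witness j=1)
  i=2: ✓ (witness j=2)
  i=3: ✗ (none in [3,4])
  i=4: ✓ (witness j=5)
  i=5: ✓ (witness j=5)
  i=6: ✓ (witness j=6)
  i=7: ✓ (witness j=7)
  i=8: ✓ (witness j=8)
  i=9: ✓ (witness j=9)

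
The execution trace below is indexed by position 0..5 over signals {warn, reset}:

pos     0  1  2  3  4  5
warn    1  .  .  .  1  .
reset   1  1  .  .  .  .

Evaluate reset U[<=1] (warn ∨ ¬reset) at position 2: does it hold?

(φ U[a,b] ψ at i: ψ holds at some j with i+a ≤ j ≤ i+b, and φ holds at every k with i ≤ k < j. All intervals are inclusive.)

Need some j in [2,3] with (warn ∨ ¬reset), and reset at every k in [2,j-1].
  j=2: (warn ∨ ¬reset) holds; no prefix to check → satisfied.

Holds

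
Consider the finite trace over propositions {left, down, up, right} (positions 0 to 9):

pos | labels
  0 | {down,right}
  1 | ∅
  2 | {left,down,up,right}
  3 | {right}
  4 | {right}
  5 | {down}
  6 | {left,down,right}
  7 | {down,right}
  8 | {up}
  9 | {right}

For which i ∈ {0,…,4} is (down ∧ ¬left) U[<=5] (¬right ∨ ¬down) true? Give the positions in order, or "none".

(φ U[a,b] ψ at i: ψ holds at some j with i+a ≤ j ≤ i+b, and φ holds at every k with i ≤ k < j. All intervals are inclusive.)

0, 1, 3, 4

Evaluate at each i in [0,4]:
  i=0: ✓ (rhs at j=1; lhs holds on [0,0])
  i=1: ✓ (rhs at j=1)
  i=2: ✗ (lhs fails at k=2 before rhs at j=3)
  i=3: ✓ (rhs at j=3)
  i=4: ✓ (rhs at j=4)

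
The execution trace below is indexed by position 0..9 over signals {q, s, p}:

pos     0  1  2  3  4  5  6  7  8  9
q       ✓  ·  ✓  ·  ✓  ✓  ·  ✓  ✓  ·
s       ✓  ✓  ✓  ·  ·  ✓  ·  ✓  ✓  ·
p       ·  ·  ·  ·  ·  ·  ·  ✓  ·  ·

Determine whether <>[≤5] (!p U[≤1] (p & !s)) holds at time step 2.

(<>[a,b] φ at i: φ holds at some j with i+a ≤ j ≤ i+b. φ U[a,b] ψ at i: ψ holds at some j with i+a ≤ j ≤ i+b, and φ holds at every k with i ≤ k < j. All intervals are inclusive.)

Does not hold

Check (!p U[≤1] (p & !s)) at each j in [2,7]:
  j=2: fails
  j=3: fails
  j=4: fails
  j=5: fails
  j=6: fails
  j=7: fails
No position in the window satisfies it → formula fails.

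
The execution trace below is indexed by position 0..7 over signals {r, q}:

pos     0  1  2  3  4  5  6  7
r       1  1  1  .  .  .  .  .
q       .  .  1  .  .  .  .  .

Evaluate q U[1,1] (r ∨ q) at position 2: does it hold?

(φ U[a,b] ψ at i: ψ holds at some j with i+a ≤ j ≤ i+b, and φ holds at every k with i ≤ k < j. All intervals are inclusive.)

Need some j in [3,3] with (r ∨ q), and q at every k in [2,j-1].
  j=3: (r ∨ q) false.
No j in the window works → until fails.

Does not hold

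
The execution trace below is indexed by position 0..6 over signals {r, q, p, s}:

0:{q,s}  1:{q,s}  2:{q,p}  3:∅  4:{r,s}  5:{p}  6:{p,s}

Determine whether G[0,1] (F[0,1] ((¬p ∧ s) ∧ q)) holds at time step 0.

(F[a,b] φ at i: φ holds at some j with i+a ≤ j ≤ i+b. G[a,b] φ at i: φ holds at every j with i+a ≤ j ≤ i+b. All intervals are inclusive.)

Check F[0,1] ((¬p ∧ s) ∧ q) at every j in [0,1]:
  j=0: holds (witness at 0)
  j=1: holds (witness at 1)
All positions satisfy it → formula holds.

Holds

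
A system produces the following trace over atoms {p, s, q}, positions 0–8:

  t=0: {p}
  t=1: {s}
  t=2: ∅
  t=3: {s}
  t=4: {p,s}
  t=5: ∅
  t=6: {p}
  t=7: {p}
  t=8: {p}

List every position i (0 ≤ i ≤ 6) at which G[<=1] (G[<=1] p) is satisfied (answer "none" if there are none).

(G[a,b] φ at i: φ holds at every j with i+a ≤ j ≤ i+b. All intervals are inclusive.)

Evaluate at each i in [0,6]:
  i=0: ✗ (fails at j=0)
  i=1: ✗ (fails at j=1)
  i=2: ✗ (fails at j=2)
  i=3: ✗ (fails at j=3)
  i=4: ✗ (fails at j=4)
  i=5: ✗ (fails at j=5)
  i=6: ✓ (all of [6,7])

6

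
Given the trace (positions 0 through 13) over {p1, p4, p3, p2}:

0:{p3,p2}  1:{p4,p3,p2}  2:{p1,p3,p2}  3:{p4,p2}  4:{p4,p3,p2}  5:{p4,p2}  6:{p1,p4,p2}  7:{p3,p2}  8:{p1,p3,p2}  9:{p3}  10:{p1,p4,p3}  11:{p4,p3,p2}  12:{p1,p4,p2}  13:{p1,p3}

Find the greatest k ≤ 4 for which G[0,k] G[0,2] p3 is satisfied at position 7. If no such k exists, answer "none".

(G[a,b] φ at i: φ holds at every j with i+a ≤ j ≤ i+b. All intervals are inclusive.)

2

G[0,2] p3 must hold from j=7 onward; find where it first fails.
  j=7: holds
  j=8: holds
  j=9: holds
  j=10: fails
Holds on [7,9], so largest k = 2.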